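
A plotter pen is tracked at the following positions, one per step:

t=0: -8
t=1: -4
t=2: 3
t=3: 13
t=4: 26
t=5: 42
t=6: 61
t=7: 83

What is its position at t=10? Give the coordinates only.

167

Taking differences between consecutive positions: +4, +7, +10, +13, +16, +19, +22. These grow by +3 each step.
step 8: 83 + 25 → 108
step 9: 108 + 28 → 136
step 10: 136 + 31 → 167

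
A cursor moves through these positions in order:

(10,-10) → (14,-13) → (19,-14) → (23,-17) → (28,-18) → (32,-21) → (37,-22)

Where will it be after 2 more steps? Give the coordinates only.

(46,-26)

Differencing gives (+4,-3), (+5,-1), (+4,-3), (+5,-1), (+4,-3), (+5,-1). This is the pattern (+4,-3), (+5,-1) repeated.
step 7: apply (+4,-3) → (41,-25)
step 8: apply (+5,-1) → (46,-26)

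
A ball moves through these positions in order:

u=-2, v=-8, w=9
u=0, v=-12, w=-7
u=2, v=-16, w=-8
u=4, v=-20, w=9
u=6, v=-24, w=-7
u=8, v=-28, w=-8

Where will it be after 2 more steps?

u=12, v=-36, w=-7

The u coordinate changes by +2 each step, so at step 7 it is -2 + 7·(2) = 12.
The v coordinate changes by -4 each step, so at step 7 it is -8 + 7·(-4) = -36.
The w coordinate repeats the cycle [9, -7, -8] with period 3; step 7 mod 3 = 1, giving -7.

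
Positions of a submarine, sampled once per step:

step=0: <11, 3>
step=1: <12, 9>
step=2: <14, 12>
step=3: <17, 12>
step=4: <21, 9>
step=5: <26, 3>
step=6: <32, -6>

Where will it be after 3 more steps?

<56, -51>

Taking differences between consecutive positions: <+1, +6>, <+2, +3>, <+3, +0>, <+4, -3>, <+5, -6>, <+6, -9>. These grow by <+1, -3> each step.
step 7: <32, -6> + <+7, -12> → <39, -18>
step 8: <39, -18> + <+8, -15> → <47, -33>
step 9: <47, -33> + <+9, -18> → <56, -51>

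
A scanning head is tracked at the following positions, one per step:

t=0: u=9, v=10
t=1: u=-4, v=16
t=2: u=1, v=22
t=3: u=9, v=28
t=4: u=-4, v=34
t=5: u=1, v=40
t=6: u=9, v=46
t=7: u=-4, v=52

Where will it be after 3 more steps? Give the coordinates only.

U: cycles through 9, -4, 1 every 3 steps. Step 10 lands at position 1 of the cycle → -4.
V: linear, +6 per step → 70 at step 10.

u=-4, v=70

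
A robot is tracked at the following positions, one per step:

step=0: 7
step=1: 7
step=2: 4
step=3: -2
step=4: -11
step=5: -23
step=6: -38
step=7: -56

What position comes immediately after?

-77

Taking differences between consecutive positions: +0, -3, -6, -9, -12, -15, -18. These grow by -3 each step.
step 8: -56 − 21 → -77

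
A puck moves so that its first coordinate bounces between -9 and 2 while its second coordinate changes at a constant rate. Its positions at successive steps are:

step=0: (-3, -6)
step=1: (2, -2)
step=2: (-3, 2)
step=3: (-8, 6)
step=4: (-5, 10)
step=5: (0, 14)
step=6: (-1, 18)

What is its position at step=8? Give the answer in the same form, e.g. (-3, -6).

(-7, 26)

The first coordinate reflects between -9 and 2, moving 5 per step.
  step 7: -1 → -6
  step 8: -6 → -7
The second coordinate changes by +4 each step: at step 8 it is 26.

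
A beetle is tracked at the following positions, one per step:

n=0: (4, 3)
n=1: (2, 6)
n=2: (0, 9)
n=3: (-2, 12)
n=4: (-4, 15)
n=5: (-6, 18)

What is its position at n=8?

Constant displacement of (-2, +3) per step.
step 6: (-6, 18) + (-2, +3) → (-8, 21)
step 7: (-8, 21) + (-2, +3) → (-10, 24)
step 8: (-10, 24) + (-2, +3) → (-12, 27)

(-12, 27)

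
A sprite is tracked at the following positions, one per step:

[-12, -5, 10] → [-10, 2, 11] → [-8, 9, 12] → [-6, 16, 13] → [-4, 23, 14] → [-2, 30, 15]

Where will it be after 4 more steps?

Each step adds [+2, +7, +1] to the position.
step 6: [-2, 30, 15] + [+2, +7, +1] → [0, 37, 16]
step 7: [0, 37, 16] + [+2, +7, +1] → [2, 44, 17]
step 8: [2, 44, 17] + [+2, +7, +1] → [4, 51, 18]
step 9: [4, 51, 18] + [+2, +7, +1] → [6, 58, 19]

[6, 58, 19]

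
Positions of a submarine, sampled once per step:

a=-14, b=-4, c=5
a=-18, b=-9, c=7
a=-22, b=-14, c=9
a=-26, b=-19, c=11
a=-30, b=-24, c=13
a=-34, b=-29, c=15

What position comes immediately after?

Each step adds (-4, -5, +2) to the position.
step 6: a=-34, b=-29, c=15 + (-4, -5, +2) → a=-38, b=-34, c=17

a=-38, b=-34, c=17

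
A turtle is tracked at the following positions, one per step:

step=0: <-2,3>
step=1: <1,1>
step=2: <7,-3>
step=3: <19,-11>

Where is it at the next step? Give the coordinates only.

Step-to-step displacements: <+3,-2>, <+6,-4>, <+12,-8>; each is 2× the previous.
step 4: <19,-11> + <+24,-16> → <43,-27>

<43,-27>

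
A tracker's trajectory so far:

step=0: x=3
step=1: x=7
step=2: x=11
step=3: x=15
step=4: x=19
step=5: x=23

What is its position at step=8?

Constant displacement of +4 per step.
step 6: 23 + 4 → x=27
step 7: 27 + 4 → x=31
step 8: 31 + 4 → x=35

x=35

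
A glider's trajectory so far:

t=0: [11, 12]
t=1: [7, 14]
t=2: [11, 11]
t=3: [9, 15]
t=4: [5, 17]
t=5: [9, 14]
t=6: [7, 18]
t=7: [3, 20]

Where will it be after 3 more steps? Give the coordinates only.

The moves between consecutive positions are [-4, +2], [+4, -3], [-2, +4], [-4, +2], [+4, -3], [-2, +4], [-4, +2]; they repeat the 3-cycle [[-4, +2], [+4, -3], [-2, +4]].
step 8: apply [+4, -3] → [7, 17]
step 9: apply [-2, +4] → [5, 21]
step 10: apply [-4, +2] → [1, 23]

[1, 23]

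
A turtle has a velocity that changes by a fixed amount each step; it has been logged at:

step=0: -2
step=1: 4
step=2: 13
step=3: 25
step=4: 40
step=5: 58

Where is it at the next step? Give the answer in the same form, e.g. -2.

Taking differences between consecutive positions: +6, +9, +12, +15, +18. These grow by +3 each step.
step 6: 58 + 21 → 79

79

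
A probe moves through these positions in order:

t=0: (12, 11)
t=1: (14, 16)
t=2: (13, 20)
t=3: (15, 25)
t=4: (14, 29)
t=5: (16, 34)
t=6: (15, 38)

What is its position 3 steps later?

Step-to-step displacements: (+2, +5), (-1, +4), (+2, +5), (-1, +4), (+2, +5), (-1, +4) — a repeating cycle of length 2.
step 7: apply (+2, +5) → (17, 43)
step 8: apply (-1, +4) → (16, 47)
step 9: apply (+2, +5) → (18, 52)

(18, 52)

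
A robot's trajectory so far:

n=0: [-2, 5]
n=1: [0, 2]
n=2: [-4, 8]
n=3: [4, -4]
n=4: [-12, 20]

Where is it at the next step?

The jumps are [+2, -3], [-4, +6], [+8, -12], [-16, +24] — a geometric progression with ratio -2.
step 5: [-12, 20] + [+32, -48] → [20, -28]

[20, -28]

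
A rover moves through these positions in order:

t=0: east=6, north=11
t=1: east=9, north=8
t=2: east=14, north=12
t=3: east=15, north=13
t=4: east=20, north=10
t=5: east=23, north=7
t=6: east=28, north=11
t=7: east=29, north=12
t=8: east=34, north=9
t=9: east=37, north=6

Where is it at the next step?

east=42, north=10

Differencing gives (+3,-3), (+5,+4), (+1,+1), (+5,-3), (+3,-3), (+5,+4), (+1,+1), (+5,-3), (+3,-3). This is the pattern (+3,-3), (+5,+4), (+1,+1), (+5,-3) repeated.
step 10: apply (+5,+4) → east=42, north=10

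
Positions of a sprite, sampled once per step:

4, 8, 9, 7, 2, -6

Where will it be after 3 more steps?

-48

First differences are +4, +1, -2, -5, -8; their common second difference is -3 (constant acceleration).
step 6: -6 − 11 → -17
step 7: -17 − 14 → -31
step 8: -31 − 17 → -48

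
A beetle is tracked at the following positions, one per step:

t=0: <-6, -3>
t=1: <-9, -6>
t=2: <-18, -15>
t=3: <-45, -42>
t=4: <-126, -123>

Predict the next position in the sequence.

<-369, -366>

The jumps are <-3, -3>, <-9, -9>, <-27, -27>, <-81, -81> — a geometric progression with ratio 3.
step 5: <-126, -123> + <-243, -243> → <-369, -366>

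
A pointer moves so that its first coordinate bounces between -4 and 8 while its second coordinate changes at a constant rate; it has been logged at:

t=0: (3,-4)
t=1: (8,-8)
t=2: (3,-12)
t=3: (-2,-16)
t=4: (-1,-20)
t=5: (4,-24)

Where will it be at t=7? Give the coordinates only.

The first coordinate reflects between -4 and 8, moving 5 per step.
  step 6: 4 → 7
  step 7: 7 → 2
The second coordinate changes by -4 each step: at step 7 it is -32.

(2,-32)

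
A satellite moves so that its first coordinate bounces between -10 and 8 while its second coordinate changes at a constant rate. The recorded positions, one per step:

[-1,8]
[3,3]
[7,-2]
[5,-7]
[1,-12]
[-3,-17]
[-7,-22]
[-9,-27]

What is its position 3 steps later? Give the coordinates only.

[3,-42]

The first coordinate travels 4 per step and bounces off the walls at -10 and 8.
  step 8: -9 → -5
  step 9: -5 → -1
  step 10: -1 → 3
The second coordinate changes by -5 each step: at step 10 it is -42.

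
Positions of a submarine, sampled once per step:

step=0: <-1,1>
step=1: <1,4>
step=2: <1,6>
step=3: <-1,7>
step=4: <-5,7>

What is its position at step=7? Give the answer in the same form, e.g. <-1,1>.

<-29,1>

First differences are <+2,+3>, <+0,+2>, <-2,+1>, <-4,+0>; their common second difference is <-2,-1> (constant acceleration).
step 5: <-5,7> + <-6,-1> → <-11,6>
step 6: <-11,6> + <-8,-2> → <-19,4>
step 7: <-19,4> + <-10,-3> → <-29,1>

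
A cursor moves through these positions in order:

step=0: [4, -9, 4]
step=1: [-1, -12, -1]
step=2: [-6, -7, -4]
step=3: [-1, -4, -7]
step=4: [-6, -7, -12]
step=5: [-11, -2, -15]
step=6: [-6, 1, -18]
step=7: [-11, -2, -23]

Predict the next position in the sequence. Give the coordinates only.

[-16, 3, -26]

Step-to-step displacements: [-5, -3, -5], [-5, +5, -3], [+5, +3, -3], [-5, -3, -5], [-5, +5, -3], [+5, +3, -3], [-5, -3, -5] — a repeating cycle of length 3.
step 8: apply [-5, +5, -3] → [-16, 3, -26]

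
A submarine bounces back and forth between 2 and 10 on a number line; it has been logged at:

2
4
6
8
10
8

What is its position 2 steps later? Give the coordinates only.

4

The value travels 2 per step and bounces off the walls at 2 and 10.
  step 6: 8 → 6
  step 7: 6 → 4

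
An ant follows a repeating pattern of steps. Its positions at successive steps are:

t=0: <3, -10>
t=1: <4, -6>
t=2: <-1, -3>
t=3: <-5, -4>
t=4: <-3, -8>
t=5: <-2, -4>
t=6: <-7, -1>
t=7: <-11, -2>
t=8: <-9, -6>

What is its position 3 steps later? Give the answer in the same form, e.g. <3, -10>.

The moves between consecutive positions are <+1, +4>, <-5, +3>, <-4, -1>, <+2, -4>, <+1, +4>, <-5, +3>, <-4, -1>, <+2, -4>; they repeat the 4-cycle [<+1, +4>, <-5, +3>, <-4, -1>, <+2, -4>].
step 9: apply <+1, +4> → <-8, -2>
step 10: apply <-5, +3> → <-13, 1>
step 11: apply <-4, -1> → <-17, 0>

<-17, 0>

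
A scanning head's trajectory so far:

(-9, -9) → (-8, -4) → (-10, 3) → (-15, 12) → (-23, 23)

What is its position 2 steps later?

(-48, 51)

First differences are (+1, +5), (-2, +7), (-5, +9), (-8, +11); their common second difference is (-3, +2) (constant acceleration).
step 5: (-23, 23) + (-11, +13) → (-34, 36)
step 6: (-34, 36) + (-14, +15) → (-48, 51)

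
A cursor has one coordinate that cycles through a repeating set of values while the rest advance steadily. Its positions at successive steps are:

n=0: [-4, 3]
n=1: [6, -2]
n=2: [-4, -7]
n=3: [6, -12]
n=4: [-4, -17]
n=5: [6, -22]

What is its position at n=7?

[6, -32]

First: cycles through -4, 6 every 2 steps. Step 7 lands at position 1 of the cycle → 6.
Second: linear, -5 per step → -32 at step 7.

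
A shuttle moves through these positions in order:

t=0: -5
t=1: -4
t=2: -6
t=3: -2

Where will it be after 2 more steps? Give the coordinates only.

6

Consecutive displacements +1, -2, +4 scale by a factor of -2 each step.
step 4: -2 − 8 → -10
step 5: -10 + 16 → 6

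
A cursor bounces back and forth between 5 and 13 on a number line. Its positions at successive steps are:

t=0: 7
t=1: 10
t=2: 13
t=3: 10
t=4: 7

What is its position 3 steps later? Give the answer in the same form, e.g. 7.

12

The value travels 3 per step and bounces off the walls at 5 and 13.
  step 5: 7 → 6
  step 6: 6 → 9
  step 7: 9 → 12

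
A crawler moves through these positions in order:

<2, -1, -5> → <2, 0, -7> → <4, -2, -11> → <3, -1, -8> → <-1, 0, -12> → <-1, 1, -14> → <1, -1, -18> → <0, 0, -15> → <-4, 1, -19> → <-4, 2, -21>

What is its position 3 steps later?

<-7, 2, -26>

Step-to-step displacements: <+0, +1, -2>, <+2, -2, -4>, <-1, +1, +3>, <-4, +1, -4>, <+0, +1, -2>, <+2, -2, -4>, <-1, +1, +3>, <-4, +1, -4>, <+0, +1, -2> — a repeating cycle of length 4.
step 10: apply <+2, -2, -4> → <-2, 0, -25>
step 11: apply <-1, +1, +3> → <-3, 1, -22>
step 12: apply <-4, +1, -4> → <-7, 2, -26>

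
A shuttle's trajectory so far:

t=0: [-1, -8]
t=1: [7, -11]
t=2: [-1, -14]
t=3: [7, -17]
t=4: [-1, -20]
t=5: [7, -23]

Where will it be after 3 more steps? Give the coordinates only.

The first coordinate repeats the cycle [-1, 7] with period 2; step 8 mod 2 = 0, giving -1.
The second coordinate changes by -3 each step, so at step 8 it is -8 + 8·(-3) = -32.

[-1, -32]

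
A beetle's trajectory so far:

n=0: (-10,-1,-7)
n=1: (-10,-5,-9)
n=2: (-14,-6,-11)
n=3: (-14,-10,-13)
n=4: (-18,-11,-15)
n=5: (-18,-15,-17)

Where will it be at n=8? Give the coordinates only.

The moves between consecutive positions are (+0,-4,-2), (-4,-1,-2), (+0,-4,-2), (-4,-1,-2), (+0,-4,-2); they repeat the 2-cycle [(+0,-4,-2), (-4,-1,-2)].
step 6: apply (-4,-1,-2) → (-22,-16,-19)
step 7: apply (+0,-4,-2) → (-22,-20,-21)
step 8: apply (-4,-1,-2) → (-26,-21,-23)

(-26,-21,-23)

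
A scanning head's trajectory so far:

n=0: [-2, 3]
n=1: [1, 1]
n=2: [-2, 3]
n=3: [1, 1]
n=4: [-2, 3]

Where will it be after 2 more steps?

The jumps are [+3, -2], [-3, +2], [+3, -2], [-3, +2] — a geometric progression with ratio -1.
step 5: [-2, 3] + [+3, -2] → [1, 1]
step 6: [1, 1] + [-3, +2] → [-2, 3]

[-2, 3]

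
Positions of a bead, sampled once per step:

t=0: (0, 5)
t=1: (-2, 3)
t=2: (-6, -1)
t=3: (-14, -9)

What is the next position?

(-30, -25)

Step-to-step displacements: (-2, -2), (-4, -4), (-8, -8); each is 2× the previous.
step 4: (-14, -9) + (-16, -16) → (-30, -25)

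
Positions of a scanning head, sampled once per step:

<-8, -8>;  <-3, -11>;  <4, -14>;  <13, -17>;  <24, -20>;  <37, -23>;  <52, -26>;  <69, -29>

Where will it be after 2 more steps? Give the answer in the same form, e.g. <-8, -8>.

Successive displacements: <+5, -3>, <+7, -3>, <+9, -3>, <+11, -3>, <+13, -3>, <+15, -3>, <+17, -3> — each changes by <+2, +0>.
step 8: <69, -29> + <+19, -3> → <88, -32>
step 9: <88, -32> + <+21, -3> → <109, -35>

<109, -35>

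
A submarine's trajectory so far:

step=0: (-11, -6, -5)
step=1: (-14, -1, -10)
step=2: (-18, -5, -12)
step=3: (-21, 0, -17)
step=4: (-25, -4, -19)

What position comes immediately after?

Step-to-step displacements: (-3, +5, -5), (-4, -4, -2), (-3, +5, -5), (-4, -4, -2) — a repeating cycle of length 2.
step 5: apply (-3, +5, -5) → (-28, 1, -24)

(-28, 1, -24)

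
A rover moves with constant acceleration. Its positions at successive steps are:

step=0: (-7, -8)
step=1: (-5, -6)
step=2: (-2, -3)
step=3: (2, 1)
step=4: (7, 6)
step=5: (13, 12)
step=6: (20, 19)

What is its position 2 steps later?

(37, 36)

Successive displacements: (+2, +2), (+3, +3), (+4, +4), (+5, +5), (+6, +6), (+7, +7) — each changes by (+1, +1).
step 7: (20, 19) + (+8, +8) → (28, 27)
step 8: (28, 27) + (+9, +9) → (37, 36)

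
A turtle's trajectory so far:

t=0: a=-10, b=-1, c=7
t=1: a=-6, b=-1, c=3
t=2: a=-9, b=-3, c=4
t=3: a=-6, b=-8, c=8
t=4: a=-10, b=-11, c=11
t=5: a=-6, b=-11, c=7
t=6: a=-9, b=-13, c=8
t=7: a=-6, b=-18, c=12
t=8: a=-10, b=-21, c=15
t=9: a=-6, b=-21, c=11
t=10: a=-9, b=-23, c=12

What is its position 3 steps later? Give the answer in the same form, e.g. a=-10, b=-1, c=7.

a=-6, b=-31, c=15

Step-to-step displacements: (+4, +0, -4), (-3, -2, +1), (+3, -5, +4), (-4, -3, +3), (+4, +0, -4), (-3, -2, +1), (+3, -5, +4), (-4, -3, +3), (+4, +0, -4), (-3, -2, +1) — a repeating cycle of length 4.
step 11: apply (+3, -5, +4) → a=-6, b=-28, c=16
step 12: apply (-4, -3, +3) → a=-10, b=-31, c=19
step 13: apply (+4, +0, -4) → a=-6, b=-31, c=15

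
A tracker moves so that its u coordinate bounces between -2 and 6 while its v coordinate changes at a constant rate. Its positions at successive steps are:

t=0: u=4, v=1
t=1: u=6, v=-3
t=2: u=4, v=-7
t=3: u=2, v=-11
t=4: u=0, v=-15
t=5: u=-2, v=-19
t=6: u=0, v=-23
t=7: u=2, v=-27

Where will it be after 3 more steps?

u=4, v=-39

The u coordinate reflects between -2 and 6, moving 2 per step.
  step 8: 2 → 4
  step 9: 4 → 6
  step 10: 6 → 4
The v coordinate changes by -4 each step: at step 10 it is -39.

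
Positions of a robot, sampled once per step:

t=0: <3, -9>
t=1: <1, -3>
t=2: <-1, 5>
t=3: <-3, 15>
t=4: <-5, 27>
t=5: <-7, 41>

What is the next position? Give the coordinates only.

Successive displacements: <-2, +6>, <-2, +8>, <-2, +10>, <-2, +12>, <-2, +14> — each changes by <+0, +2>.
step 6: <-7, 41> + <-2, +16> → <-9, 57>

<-9, 57>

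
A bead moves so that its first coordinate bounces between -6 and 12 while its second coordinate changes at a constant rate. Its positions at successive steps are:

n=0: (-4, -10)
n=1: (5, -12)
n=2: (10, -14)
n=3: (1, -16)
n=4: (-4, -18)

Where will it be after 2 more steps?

(10, -22)

The first coordinate reflects between -6 and 12, moving 9 per step.
  step 5: -4 → 5
  step 6: 5 → 10
The second coordinate changes by -2 each step: at step 6 it is -22.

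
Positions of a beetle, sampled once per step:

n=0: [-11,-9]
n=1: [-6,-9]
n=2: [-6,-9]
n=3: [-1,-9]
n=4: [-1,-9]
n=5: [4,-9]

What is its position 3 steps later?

[9,-9]

Step-to-step displacements: [+5,+0], [+0,+0], [+5,+0], [+0,+0], [+5,+0] — a repeating cycle of length 2.
step 6: apply [+0,+0] → [4,-9]
step 7: apply [+5,+0] → [9,-9]
step 8: apply [+0,+0] → [9,-9]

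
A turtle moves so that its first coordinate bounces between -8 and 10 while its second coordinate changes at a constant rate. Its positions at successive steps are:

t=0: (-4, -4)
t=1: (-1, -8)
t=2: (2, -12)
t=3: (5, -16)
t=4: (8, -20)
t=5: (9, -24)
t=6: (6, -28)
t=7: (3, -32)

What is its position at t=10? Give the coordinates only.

The first coordinate reflects between -8 and 10, moving 3 per step.
  step 8: 3 → 0
  step 9: 0 → -3
  step 10: -3 → -6
The second coordinate changes by -4 each step: at step 10 it is -44.

(-6, -44)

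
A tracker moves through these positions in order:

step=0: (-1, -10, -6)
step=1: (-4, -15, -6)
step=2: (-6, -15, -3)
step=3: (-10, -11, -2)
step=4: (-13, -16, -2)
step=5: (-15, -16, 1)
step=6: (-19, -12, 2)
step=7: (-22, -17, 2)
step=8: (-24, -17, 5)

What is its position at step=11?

(-33, -18, 9)

Differencing gives (-3, -5, +0), (-2, +0, +3), (-4, +4, +1), (-3, -5, +0), (-2, +0, +3), (-4, +4, +1), (-3, -5, +0), (-2, +0, +3). This is the pattern (-3, -5, +0), (-2, +0, +3), (-4, +4, +1) repeated.
step 9: apply (-4, +4, +1) → (-28, -13, 6)
step 10: apply (-3, -5, +0) → (-31, -18, 6)
step 11: apply (-2, +0, +3) → (-33, -18, 9)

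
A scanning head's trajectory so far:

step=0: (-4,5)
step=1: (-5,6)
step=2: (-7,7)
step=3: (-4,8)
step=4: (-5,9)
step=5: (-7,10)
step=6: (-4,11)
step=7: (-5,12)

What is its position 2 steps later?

(-4,14)

First: cycles through -4, -5, -7 every 3 steps. Step 9 lands at position 0 of the cycle → -4.
Second: linear, +1 per step → 14 at step 9.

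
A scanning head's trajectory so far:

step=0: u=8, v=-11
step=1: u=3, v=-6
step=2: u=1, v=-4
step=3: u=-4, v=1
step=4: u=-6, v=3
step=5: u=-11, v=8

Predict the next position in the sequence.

Step-to-step displacements: (-5, +5), (-2, +2), (-5, +5), (-2, +2), (-5, +5) — a repeating cycle of length 2.
step 6: apply (-2, +2) → u=-13, v=10

u=-13, v=10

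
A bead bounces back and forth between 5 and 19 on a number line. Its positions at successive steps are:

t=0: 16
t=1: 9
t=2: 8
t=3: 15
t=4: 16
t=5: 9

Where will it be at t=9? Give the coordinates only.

The value reflects between 5 and 19, moving 7 per step.
  step 6: 9 → 8
  step 7: 8 → 15
  step 8: 15 → 16
  step 9: 16 → 9

9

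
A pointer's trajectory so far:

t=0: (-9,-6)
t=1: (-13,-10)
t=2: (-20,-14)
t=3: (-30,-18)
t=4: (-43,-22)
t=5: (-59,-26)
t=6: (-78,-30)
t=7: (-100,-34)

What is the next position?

(-125,-38)

First differences are (-4,-4), (-7,-4), (-10,-4), (-13,-4), (-16,-4), (-19,-4), (-22,-4); their common second difference is (-3,+0) (constant acceleration).
step 8: (-100,-34) + (-25,-4) → (-125,-38)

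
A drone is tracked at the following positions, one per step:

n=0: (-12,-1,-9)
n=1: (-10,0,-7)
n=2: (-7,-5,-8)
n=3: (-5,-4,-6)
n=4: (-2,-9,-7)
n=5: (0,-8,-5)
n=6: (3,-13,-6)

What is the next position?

(5,-12,-4)

Differencing gives (+2,+1,+2), (+3,-5,-1), (+2,+1,+2), (+3,-5,-1), (+2,+1,+2), (+3,-5,-1). This is the pattern (+2,+1,+2), (+3,-5,-1) repeated.
step 7: apply (+2,+1,+2) → (5,-12,-4)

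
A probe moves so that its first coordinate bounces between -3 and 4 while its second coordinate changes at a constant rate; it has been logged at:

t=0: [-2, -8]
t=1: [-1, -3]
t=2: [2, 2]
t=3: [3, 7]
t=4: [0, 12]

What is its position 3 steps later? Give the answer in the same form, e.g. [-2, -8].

The first coordinate travels 3 per step and bounces off the walls at -3 and 4.
  step 5: 0 → -3
  step 6: -3 → 0
  step 7: 0 → 3
The second coordinate changes by +5 each step: at step 7 it is 27.

[3, 27]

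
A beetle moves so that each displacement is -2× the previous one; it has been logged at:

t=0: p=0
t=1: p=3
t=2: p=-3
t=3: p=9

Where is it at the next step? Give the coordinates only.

Step-to-step displacements: +3, -6, +12; each is -2× the previous.
step 4: 9 − 24 → p=-15

p=-15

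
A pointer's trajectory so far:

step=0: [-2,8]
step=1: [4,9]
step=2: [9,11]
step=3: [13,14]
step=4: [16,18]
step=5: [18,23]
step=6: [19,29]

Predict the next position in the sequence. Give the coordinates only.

First differences are [+6,+1], [+5,+2], [+4,+3], [+3,+4], [+2,+5], [+1,+6]; their common second difference is [-1,+1] (constant acceleration).
step 7: [19,29] + [+0,+7] → [19,36]

[19,36]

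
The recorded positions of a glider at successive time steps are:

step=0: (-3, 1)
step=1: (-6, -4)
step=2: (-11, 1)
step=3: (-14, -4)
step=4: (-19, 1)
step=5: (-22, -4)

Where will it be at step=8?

(-35, 1)

Step-to-step displacements: (-3, -5), (-5, +5), (-3, -5), (-5, +5), (-3, -5) — a repeating cycle of length 2.
step 6: apply (-5, +5) → (-27, 1)
step 7: apply (-3, -5) → (-30, -4)
step 8: apply (-5, +5) → (-35, 1)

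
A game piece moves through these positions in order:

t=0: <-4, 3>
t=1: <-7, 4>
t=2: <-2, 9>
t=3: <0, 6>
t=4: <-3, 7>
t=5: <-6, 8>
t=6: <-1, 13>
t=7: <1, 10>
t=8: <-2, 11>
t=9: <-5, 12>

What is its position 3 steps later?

The moves between consecutive positions are <-3, +1>, <+5, +5>, <+2, -3>, <-3, +1>, <-3, +1>, <+5, +5>, <+2, -3>, <-3, +1>, <-3, +1>; they repeat the 4-cycle [<-3, +1>, <+5, +5>, <+2, -3>, <-3, +1>].
step 10: apply <+5, +5> → <0, 17>
step 11: apply <+2, -3> → <2, 14>
step 12: apply <-3, +1> → <-1, 15>

<-1, 15>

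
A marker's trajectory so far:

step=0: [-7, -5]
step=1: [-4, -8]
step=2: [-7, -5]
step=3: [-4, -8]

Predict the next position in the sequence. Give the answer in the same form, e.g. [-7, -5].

[-7, -5]

Step-to-step displacements: [+3, -3], [-3, +3], [+3, -3]; each is -1× the previous.
step 4: [-4, -8] + [-3, +3] → [-7, -5]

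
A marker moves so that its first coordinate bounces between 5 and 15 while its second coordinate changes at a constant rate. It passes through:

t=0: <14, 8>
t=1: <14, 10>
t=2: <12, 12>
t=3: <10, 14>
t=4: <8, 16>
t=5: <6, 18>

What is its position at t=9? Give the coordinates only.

<12, 26>

The first coordinate reflects between 5 and 15, moving 2 per step.
  step 6: 6 → 6
  step 7: 6 → 8
  step 8: 8 → 10
  step 9: 10 → 12
The second coordinate changes by +2 each step: at step 9 it is 26.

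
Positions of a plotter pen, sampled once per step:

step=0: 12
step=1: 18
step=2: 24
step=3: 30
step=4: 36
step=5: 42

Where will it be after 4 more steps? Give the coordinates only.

66

The position changes by +6 every step.
step 6: 42 + 6 → 48
step 7: 48 + 6 → 54
step 8: 54 + 6 → 60
step 9: 60 + 6 → 66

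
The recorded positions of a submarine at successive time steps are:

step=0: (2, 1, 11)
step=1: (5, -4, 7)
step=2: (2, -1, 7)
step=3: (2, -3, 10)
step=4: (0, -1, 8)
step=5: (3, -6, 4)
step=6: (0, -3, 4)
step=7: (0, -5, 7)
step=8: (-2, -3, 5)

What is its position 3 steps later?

(-2, -7, 4)

The moves between consecutive positions are (+3, -5, -4), (-3, +3, +0), (+0, -2, +3), (-2, +2, -2), (+3, -5, -4), (-3, +3, +0), (+0, -2, +3), (-2, +2, -2); they repeat the 4-cycle [(+3, -5, -4), (-3, +3, +0), (+0, -2, +3), (-2, +2, -2)].
step 9: apply (+3, -5, -4) → (1, -8, 1)
step 10: apply (-3, +3, +0) → (-2, -5, 1)
step 11: apply (+0, -2, +3) → (-2, -7, 4)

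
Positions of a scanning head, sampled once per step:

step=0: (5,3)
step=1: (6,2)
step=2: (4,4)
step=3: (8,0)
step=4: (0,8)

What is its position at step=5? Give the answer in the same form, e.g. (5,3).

(16,-8)

Step-to-step displacements: (+1,-1), (-2,+2), (+4,-4), (-8,+8); each is -2× the previous.
step 5: (0,8) + (+16,-16) → (16,-8)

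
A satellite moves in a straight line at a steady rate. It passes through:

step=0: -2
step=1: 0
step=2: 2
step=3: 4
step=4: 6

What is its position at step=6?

10

The position changes by +2 every step.
step 5: 6 + 2 → 8
step 6: 8 + 2 → 10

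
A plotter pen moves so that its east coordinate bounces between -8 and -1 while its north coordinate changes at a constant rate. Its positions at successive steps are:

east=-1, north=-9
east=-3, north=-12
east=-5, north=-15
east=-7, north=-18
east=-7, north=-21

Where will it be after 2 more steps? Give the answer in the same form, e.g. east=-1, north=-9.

The east coordinate reflects between -8 and -1, moving 2 per step.
  step 5: -7 → -5
  step 6: -5 → -3
The north coordinate changes by -3 each step: at step 6 it is -27.

east=-3, north=-27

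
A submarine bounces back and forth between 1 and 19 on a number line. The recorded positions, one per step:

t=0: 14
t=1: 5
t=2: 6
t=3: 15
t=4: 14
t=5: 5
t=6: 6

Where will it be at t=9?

5

The value reflects between 1 and 19, moving 9 per step.
  step 7: 6 → 15
  step 8: 15 → 14
  step 9: 14 → 5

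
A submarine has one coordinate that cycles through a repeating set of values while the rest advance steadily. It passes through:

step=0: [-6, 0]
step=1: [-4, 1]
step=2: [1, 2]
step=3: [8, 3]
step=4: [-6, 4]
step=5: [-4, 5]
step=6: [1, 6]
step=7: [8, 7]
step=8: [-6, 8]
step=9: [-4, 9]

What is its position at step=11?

The first coordinate repeats the cycle [-6, -4, 1, 8] with period 4; step 11 mod 4 = 3, giving 8.
The second coordinate changes by +1 each step, so at step 11 it is 0 + 11·(1) = 11.

[8, 11]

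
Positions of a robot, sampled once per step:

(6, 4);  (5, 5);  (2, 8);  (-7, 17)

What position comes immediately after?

(-34, 44)

Consecutive displacements (-1, +1), (-3, +3), (-9, +9) scale by a factor of 3 each step.
step 4: (-7, 17) + (-27, +27) → (-34, 44)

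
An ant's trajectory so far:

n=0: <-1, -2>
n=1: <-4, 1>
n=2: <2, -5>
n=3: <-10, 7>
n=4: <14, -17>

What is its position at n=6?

Step-to-step displacements: <-3, +3>, <+6, -6>, <-12, +12>, <+24, -24>; each is -2× the previous.
step 5: <14, -17> + <-48, +48> → <-34, 31>
step 6: <-34, 31> + <+96, -96> → <62, -65>

<62, -65>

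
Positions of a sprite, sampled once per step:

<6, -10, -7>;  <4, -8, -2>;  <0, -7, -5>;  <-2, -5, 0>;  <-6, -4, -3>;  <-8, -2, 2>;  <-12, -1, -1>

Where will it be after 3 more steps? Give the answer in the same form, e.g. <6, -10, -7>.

Step-to-step displacements: <-2, +2, +5>, <-4, +1, -3>, <-2, +2, +5>, <-4, +1, -3>, <-2, +2, +5>, <-4, +1, -3> — a repeating cycle of length 2.
step 7: apply <-2, +2, +5> → <-14, 1, 4>
step 8: apply <-4, +1, -3> → <-18, 2, 1>
step 9: apply <-2, +2, +5> → <-20, 4, 6>

<-20, 4, 6>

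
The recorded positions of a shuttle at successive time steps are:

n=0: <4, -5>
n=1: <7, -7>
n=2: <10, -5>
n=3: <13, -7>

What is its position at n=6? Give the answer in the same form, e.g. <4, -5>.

<22, -5>

First: linear, +3 per step → 22 at step 6.
Second: cycles through -5, -7 every 2 steps. Step 6 lands at position 0 of the cycle → -5.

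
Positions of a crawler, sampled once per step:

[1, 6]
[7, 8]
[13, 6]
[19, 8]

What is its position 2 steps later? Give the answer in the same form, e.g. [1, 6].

The first coordinate changes by +6 each step, so at step 5 it is 1 + 5·(6) = 31.
The second coordinate repeats the cycle [6, 8] with period 2; step 5 mod 2 = 1, giving 8.

[31, 8]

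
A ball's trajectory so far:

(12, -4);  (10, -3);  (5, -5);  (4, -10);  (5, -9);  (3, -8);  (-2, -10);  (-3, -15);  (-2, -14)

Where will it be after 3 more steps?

(-10, -20)

Step-to-step displacements: (-2, +1), (-5, -2), (-1, -5), (+1, +1), (-2, +1), (-5, -2), (-1, -5), (+1, +1) — a repeating cycle of length 4.
step 9: apply (-2, +1) → (-4, -13)
step 10: apply (-5, -2) → (-9, -15)
step 11: apply (-1, -5) → (-10, -20)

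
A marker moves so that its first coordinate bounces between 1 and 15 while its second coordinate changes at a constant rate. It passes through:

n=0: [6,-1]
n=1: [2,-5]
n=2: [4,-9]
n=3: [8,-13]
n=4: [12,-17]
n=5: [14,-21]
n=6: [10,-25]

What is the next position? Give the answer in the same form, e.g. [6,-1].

[6,-29]

The first coordinate reflects between 1 and 15, moving 4 per step.
  step 7: 10 → 6
The second coordinate changes by -4 each step: at step 7 it is -29.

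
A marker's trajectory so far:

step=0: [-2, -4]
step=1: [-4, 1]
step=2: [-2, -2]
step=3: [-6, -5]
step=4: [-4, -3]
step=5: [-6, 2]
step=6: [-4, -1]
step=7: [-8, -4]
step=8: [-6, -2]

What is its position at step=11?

Step-to-step displacements: [-2, +5], [+2, -3], [-4, -3], [+2, +2], [-2, +5], [+2, -3], [-4, -3], [+2, +2] — a repeating cycle of length 4.
step 9: apply [-2, +5] → [-8, 3]
step 10: apply [+2, -3] → [-6, 0]
step 11: apply [-4, -3] → [-10, -3]

[-10, -3]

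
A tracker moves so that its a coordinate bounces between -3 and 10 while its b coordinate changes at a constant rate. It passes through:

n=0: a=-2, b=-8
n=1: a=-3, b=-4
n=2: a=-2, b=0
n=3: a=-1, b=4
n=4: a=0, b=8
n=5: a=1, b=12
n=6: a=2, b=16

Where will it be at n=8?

a=4, b=24

The a coordinate travels 1 per step and bounces off the walls at -3 and 10.
  step 7: 2 → 3
  step 8: 3 → 4
The b coordinate changes by +4 each step: at step 8 it is 24.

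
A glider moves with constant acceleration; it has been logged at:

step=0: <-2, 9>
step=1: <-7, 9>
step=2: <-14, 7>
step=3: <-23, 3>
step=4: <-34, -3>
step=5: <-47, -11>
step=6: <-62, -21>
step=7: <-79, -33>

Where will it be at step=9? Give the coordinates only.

<-119, -63>

Successive displacements: <-5, +0>, <-7, -2>, <-9, -4>, <-11, -6>, <-13, -8>, <-15, -10>, <-17, -12> — each changes by <-2, -2>.
step 8: <-79, -33> + <-19, -14> → <-98, -47>
step 9: <-98, -47> + <-21, -16> → <-119, -63>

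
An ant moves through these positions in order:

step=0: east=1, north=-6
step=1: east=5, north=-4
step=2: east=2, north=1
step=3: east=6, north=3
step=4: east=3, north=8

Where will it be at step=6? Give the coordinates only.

The moves between consecutive positions are (+4, +2), (-3, +5), (+4, +2), (-3, +5); they repeat the 2-cycle [(+4, +2), (-3, +5)].
step 5: apply (+4, +2) → east=7, north=10
step 6: apply (-3, +5) → east=4, north=15

east=4, north=15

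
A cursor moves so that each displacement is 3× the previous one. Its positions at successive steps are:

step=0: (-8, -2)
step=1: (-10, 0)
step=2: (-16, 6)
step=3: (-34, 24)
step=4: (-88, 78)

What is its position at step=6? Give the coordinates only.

(-736, 726)

The jumps are (-2, +2), (-6, +6), (-18, +18), (-54, +54) — a geometric progression with ratio 3.
step 5: (-88, 78) + (-162, +162) → (-250, 240)
step 6: (-250, 240) + (-486, +486) → (-736, 726)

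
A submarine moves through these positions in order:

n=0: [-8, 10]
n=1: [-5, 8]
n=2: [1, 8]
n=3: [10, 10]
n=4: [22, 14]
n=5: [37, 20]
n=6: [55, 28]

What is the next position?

[76, 38]

First differences are [+3, -2], [+6, +0], [+9, +2], [+12, +4], [+15, +6], [+18, +8]; their common second difference is [+3, +2] (constant acceleration).
step 7: [55, 28] + [+21, +10] → [76, 38]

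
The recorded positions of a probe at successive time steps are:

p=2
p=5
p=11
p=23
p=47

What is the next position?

p=95

Consecutive displacements +3, +6, +12, +24 scale by a factor of 2 each step.
step 5: 47 + 48 → p=95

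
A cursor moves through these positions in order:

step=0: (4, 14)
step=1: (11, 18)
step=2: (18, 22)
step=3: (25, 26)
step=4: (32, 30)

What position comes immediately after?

The position changes by (+7, +4) every step.
step 5: (32, 30) + (+7, +4) → (39, 34)

(39, 34)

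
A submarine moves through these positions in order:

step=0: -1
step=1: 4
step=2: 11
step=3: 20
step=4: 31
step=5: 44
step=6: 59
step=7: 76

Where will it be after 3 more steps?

First differences are +5, +7, +9, +11, +13, +15, +17; their common second difference is +2 (constant acceleration).
step 8: 76 + 19 → 95
step 9: 95 + 21 → 116
step 10: 116 + 23 → 139

139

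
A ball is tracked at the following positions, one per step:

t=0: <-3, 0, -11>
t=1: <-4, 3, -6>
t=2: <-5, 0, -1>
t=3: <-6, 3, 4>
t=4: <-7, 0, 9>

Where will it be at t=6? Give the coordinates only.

<-9, 0, 19>

The first coordinate changes by -1 each step, so at step 6 it is -3 + 6·(-1) = -9.
The second coordinate repeats the cycle [0, 3] with period 2; step 6 mod 2 = 0, giving 0.
The third coordinate changes by +5 each step, so at step 6 it is -11 + 6·(5) = 19.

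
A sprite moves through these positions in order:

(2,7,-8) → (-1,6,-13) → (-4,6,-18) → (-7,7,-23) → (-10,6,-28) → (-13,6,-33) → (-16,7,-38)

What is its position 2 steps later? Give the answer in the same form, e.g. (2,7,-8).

(-22,6,-48)

The first coordinate changes by -3 each step, so at step 8 it is 2 + 8·(-3) = -22.
The second coordinate repeats the cycle [7, 6, 6] with period 3; step 8 mod 3 = 2, giving 6.
The third coordinate changes by -5 each step, so at step 8 it is -8 + 8·(-5) = -48.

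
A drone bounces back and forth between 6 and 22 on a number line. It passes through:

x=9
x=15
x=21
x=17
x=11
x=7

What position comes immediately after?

x=13

The value travels 6 per step and bounces off the walls at 6 and 22.
  step 6: 7 → 13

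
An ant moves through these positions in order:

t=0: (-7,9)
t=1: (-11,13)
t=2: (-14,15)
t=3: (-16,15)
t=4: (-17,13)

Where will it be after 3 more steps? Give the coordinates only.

Taking differences between consecutive positions: (-4,+4), (-3,+2), (-2,+0), (-1,-2). These grow by (+1,-2) each step.
step 5: (-17,13) + (+0,-4) → (-17,9)
step 6: (-17,9) + (+1,-6) → (-16,3)
step 7: (-16,3) + (+2,-8) → (-14,-5)

(-14,-5)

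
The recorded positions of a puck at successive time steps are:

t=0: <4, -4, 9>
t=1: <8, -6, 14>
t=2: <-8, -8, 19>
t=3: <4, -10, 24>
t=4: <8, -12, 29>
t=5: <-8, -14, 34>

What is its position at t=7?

<8, -18, 44>

The first coordinate repeats the cycle [4, 8, -8] with period 3; step 7 mod 3 = 1, giving 8.
The second coordinate changes by -2 each step, so at step 7 it is -4 + 7·(-2) = -18.
The third coordinate changes by +5 each step, so at step 7 it is 9 + 7·(5) = 44.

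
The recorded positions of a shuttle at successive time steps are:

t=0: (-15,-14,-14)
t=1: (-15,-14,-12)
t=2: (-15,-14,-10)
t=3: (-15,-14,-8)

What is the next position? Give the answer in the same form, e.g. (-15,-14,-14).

(-15,-14,-6)

Each step adds (+0,+0,+2) to the position.
step 4: (-15,-14,-8) + (+0,+0,+2) → (-15,-14,-6)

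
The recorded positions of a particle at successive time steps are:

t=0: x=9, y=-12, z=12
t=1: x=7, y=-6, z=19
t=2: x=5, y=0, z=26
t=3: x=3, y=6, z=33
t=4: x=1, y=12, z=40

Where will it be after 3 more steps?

The position changes by (-2, +6, +7) every step.
step 5: x=1, y=12, z=40 + (-2, +6, +7) → x=-1, y=18, z=47
step 6: x=-1, y=18, z=47 + (-2, +6, +7) → x=-3, y=24, z=54
step 7: x=-3, y=24, z=54 + (-2, +6, +7) → x=-5, y=30, z=61

x=-5, y=30, z=61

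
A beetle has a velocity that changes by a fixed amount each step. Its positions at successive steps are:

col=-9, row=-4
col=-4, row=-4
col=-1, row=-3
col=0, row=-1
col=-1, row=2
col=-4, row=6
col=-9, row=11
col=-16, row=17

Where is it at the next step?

Taking differences between consecutive positions: (+5, +0), (+3, +1), (+1, +2), (-1, +3), (-3, +4), (-5, +5), (-7, +6). These grow by (-2, +1) each step.
step 8: col=-16, row=17 + (-9, +7) → col=-25, row=24

col=-25, row=24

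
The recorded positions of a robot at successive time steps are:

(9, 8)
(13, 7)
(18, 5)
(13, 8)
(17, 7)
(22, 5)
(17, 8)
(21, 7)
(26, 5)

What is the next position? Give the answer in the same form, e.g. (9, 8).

Step-to-step displacements: (+4, -1), (+5, -2), (-5, +3), (+4, -1), (+5, -2), (-5, +3), (+4, -1), (+5, -2) — a repeating cycle of length 3.
step 9: apply (-5, +3) → (21, 8)

(21, 8)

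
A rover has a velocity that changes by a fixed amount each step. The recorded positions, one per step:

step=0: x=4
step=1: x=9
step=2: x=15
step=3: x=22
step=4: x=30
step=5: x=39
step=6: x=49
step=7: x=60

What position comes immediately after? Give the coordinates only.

Taking differences between consecutive positions: +5, +6, +7, +8, +9, +10, +11. These grow by +1 each step.
step 8: 60 + 12 → x=72

x=72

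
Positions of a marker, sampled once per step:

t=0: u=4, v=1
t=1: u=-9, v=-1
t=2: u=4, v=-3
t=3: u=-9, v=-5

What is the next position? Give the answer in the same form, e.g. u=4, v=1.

u=4, v=-7

U: cycles through 4, -9 every 2 steps. Step 4 lands at position 0 of the cycle → 4.
V: linear, -2 per step → -7 at step 4.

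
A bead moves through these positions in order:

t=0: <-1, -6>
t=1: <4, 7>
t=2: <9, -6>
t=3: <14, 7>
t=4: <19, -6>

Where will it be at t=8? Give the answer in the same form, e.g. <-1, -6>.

The first coordinate changes by +5 each step, so at step 8 it is -1 + 8·(5) = 39.
The second coordinate repeats the cycle [-6, 7] with period 2; step 8 mod 2 = 0, giving -6.

<39, -6>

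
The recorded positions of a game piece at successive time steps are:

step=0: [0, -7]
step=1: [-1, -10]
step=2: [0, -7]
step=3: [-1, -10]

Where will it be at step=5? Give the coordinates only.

Consecutive displacements [-1, -3], [+1, +3], [-1, -3] scale by a factor of -1 each step.
step 4: [-1, -10] + [+1, +3] → [0, -7]
step 5: [0, -7] + [-1, -3] → [-1, -10]

[-1, -10]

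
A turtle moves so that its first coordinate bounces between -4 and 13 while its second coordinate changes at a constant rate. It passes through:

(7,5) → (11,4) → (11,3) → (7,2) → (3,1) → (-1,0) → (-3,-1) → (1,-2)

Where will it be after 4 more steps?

The first coordinate reflects between -4 and 13, moving 4 per step.
  step 8: 1 → 5
  step 9: 5 → 9
  step 10: 9 → 13
  step 11: 13 → 9
The second coordinate changes by -1 each step: at step 11 it is -6.

(9,-6)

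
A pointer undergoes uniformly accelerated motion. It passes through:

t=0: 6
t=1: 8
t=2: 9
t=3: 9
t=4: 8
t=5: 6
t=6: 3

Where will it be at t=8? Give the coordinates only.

-6

Successive displacements: +2, +1, +0, -1, -2, -3 — each changes by -1.
step 7: 3 − 4 → -1
step 8: -1 − 5 → -6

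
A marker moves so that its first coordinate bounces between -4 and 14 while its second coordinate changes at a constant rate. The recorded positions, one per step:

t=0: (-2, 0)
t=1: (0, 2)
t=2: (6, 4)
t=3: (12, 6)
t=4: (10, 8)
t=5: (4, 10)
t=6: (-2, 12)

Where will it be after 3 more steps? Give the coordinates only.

The first coordinate reflects between -4 and 14, moving 6 per step.
  step 7: -2 → 0
  step 8: 0 → 6
  step 9: 6 → 12
The second coordinate changes by +2 each step: at step 9 it is 18.

(12, 18)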